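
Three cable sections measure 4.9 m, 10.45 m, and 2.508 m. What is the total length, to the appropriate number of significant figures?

17.9 m

4.9 m + 10.45 m + 2.508 m = 17.858 m.
Addition/subtraction keeps the fewest decimal places: 4.9 → 1 decimal place, 10.45 → 2 decimal places, 2.508 → 3 decimal places; limit is 1.
Rounded to 1 decimal place: 17.9 m.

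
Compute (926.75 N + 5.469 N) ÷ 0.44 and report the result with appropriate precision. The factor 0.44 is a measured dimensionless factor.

2.1 × 10³ N

926.75 N + 5.469 N = 932.219 N; the sum is limited to 2 decimal places (5 s.f.).
Carrying full precision, 932.219 ÷ 0.44 = 2118.67954545… N; 0.44 has 2 s.f., so the result keeps min(5, 2) = 2 s.f.
Rounded to 2 significant figures: 2.1 × 10³ N.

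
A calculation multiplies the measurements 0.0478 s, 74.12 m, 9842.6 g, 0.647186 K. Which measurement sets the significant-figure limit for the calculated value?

0.0478 s → 3 s.f.; 74.12 m → 4 s.f.; 9842.6 g → 5 s.f.; 0.647186 K → 6 s.f.
The fewest is 3 significant figures, from 0.0478 s.

0.0478 s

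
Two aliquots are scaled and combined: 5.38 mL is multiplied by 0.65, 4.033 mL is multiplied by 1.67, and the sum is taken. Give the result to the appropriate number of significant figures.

5.38 × 0.65 = 3.497 → 3.5 mL (2 s.f., last digit at the 10^-1 place).
4.033 × 1.67 = 6.73511 → 6.74 mL (3 s.f., last digit at the 10^-2 place).
Sum: 10.23211 mL; keep the coarser place, 10^-1.
Result: 10.2 mL.

10.2 mL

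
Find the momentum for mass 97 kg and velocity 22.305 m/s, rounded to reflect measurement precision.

momentum = 97 kg × 22.305 m/s = 2163.585 kg·m/s.
97 has 2 significant figures; 22.305 has 5.
Division/multiplication keeps the fewest: 2 significant figures.
Rounded: 2.2 × 10³ kg·m/s.

2.2 × 10³ kg·m/s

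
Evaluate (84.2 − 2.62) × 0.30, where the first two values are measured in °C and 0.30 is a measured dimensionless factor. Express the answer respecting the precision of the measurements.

24 °C

84.2 °C − 2.62 °C = 81.58 °C; the difference is limited to 1 decimal place (3 s.f.).
Carrying full precision, 81.58 × 0.30 = 24.474 °C; 0.30 has 2 s.f., so the result keeps min(3, 2) = 2 s.f.
Rounded to 2 significant figures: 24 °C.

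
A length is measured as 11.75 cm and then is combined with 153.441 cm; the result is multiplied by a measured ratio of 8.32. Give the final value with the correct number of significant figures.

1.37 × 10³ cm

11.75 cm + 153.441 cm = 165.191 cm; the sum is limited to 2 decimal places (5 s.f.).
Carrying full precision, 165.191 × 8.32 = 1374.38912 cm; 8.32 has 3 s.f., so the result keeps min(5, 3) = 3 s.f.
Rounded to 3 significant figures: 1.37 × 10³ cm.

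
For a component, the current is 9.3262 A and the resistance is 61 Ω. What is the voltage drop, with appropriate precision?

5.7 × 10² V

voltage drop = 9.3262 A × 61 Ω = 568.8982 V.
9.3262 has 5 significant figures; 61 has 2.
Division/multiplication keeps the fewest: 2 significant figures.
Rounded: 5.7 × 10² V.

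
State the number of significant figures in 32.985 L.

5

32.985: every digit is nonzero and significant.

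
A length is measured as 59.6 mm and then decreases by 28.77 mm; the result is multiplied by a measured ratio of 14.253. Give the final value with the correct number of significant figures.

439 mm

59.6 mm − 28.77 mm = 30.83 mm; the difference is limited to 1 decimal place (3 s.f.).
Carrying full precision, 30.83 × 14.253 = 439.41999 mm; 14.253 has 5 s.f., so the result keeps min(3, 5) = 3 s.f.
Rounded to 3 significant figures: 439 mm.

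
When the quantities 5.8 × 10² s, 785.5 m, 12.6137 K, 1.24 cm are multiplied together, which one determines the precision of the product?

5.8 × 10² s

5.8 × 10² s → 2 s.f.; 785.5 m → 4 s.f.; 12.6137 K → 6 s.f.; 1.24 cm → 3 s.f.
The fewest is 2 significant figures, from 5.8 × 10² s.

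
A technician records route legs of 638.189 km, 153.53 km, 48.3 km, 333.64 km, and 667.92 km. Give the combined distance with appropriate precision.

638.189 km + 153.53 km + 48.3 km + 333.64 km + 667.92 km = 1841.579 km.
Addition/subtraction keeps the fewest decimal places: 638.189 → 3 decimal places, 153.53 → 2 decimal places, 48.3 → 1 decimal place, 333.64 → 2 decimal places, 667.92 → 2 decimal places; limit is 1.
Rounded to 1 decimal place: 1841.6 km.

1841.6 km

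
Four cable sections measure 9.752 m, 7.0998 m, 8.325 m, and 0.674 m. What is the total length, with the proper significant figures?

9.752 m + 7.0998 m + 8.325 m + 0.674 m = 25.8508 m.
Addition/subtraction keeps the fewest decimal places: 9.752 → 3 decimal places, 7.0998 → 4 decimal places, 8.325 → 3 decimal places, 0.674 → 3 decimal places; limit is 3.
Rounded to 3 decimal places: 25.851 m.

25.851 m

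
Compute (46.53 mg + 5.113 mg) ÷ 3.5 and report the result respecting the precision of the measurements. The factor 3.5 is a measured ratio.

15 mg

46.53 mg + 5.113 mg = 51.643 mg; the sum is limited to 2 decimal places (4 s.f.).
Carrying full precision, 51.643 ÷ 3.5 = 14.7551428571… mg; 3.5 has 2 s.f., so the result keeps min(4, 2) = 2 s.f.
Rounded to 2 significant figures: 15 mg.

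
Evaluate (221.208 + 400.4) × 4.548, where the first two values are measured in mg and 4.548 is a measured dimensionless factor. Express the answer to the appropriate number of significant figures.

2827 mg

221.208 mg + 400.4 mg = 621.608 mg; the sum is limited to 1 decimal place (4 s.f.).
Carrying full precision, 621.608 × 4.548 = 2827.073184 mg; 4.548 has 4 s.f., so the result keeps min(4, 4) = 4 s.f.
Rounded to 4 significant figures: 2827 mg.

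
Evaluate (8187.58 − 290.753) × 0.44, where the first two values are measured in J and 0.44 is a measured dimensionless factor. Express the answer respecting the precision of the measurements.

3.5 × 10^3 J

8187.58 J − 290.753 J = 7896.827 J; the difference is limited to 2 decimal places (6 s.f.).
Carrying full precision, 7896.827 × 0.44 = 3474.60388 J; 0.44 has 2 s.f., so the result keeps min(6, 2) = 2 s.f.
Rounded to 2 significant figures: 3.5 × 10^3 J.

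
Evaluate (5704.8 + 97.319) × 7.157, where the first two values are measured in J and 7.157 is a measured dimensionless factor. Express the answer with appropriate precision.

5704.8 J + 97.319 J = 5802.119 J; the sum is limited to 1 decimal place (5 s.f.).
Carrying full precision, 5802.119 × 7.157 = 41525.765683 J; 7.157 has 4 s.f., so the result keeps min(5, 4) = 4 s.f.
Rounded to 4 significant figures: 4.153 × 10^4 J.

4.153 × 10^4 J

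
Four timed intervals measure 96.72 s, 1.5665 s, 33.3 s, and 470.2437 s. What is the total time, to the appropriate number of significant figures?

601.8 s

96.72 s + 1.5665 s + 33.3 s + 470.2437 s = 601.8302 s.
Addition/subtraction keeps the fewest decimal places: 96.72 → 2 decimal places, 1.5665 → 4 decimal places, 33.3 → 1 decimal place, 470.2437 → 4 decimal places; limit is 1.
Rounded to 1 decimal place: 601.8 s.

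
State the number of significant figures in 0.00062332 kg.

0.00062332: leading zeros are not significant.

5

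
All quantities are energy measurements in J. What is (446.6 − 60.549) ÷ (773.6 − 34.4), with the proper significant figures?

446.6 − 60.549 = 386.051, limited to 1 d.p. → 4 s.f.; 773.6 − 34.4 = 739.2, limited to 1 d.p. → 4 s.f.
Carrying full precision, 386.051 ÷ 739.2 = 0.522255140693…; keep min(4, 4) = 4 s.f.
Rounded to 4 significant figures: 0.5223.

0.5223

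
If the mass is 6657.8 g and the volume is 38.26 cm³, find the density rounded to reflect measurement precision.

density = 6657.8 g ÷ 38.26 cm³ = 174.014636696… g/cm³.
6657.8 has 5 significant figures; 38.26 has 4.
Division/multiplication keeps the fewest: 4 significant figures.
Rounded: 174.0 g/cm³.

174.0 g/cm³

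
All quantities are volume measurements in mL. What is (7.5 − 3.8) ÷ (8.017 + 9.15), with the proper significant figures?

7.5 − 3.8 = 3.7, limited to 1 d.p. → 2 s.f.; 8.017 + 9.15 = 17.167, limited to 2 d.p. → 4 s.f.
Carrying full precision, 3.7 ÷ 17.167 = 0.215529795538…; keep min(2, 4) = 2 s.f.
Rounded to 2 significant figures: 0.22.

0.22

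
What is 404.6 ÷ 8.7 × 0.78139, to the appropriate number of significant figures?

36

404.6 ÷ 8.7 × 0.78139 = 36.3391257471…
Multiplication/division keeps the fewest significant figures: 404.6 → 4 s.f., 8.7 → 2 s.f., 0.78139 → 5 s.f.; limit is 2.
Rounded to 2 significant figures: 36.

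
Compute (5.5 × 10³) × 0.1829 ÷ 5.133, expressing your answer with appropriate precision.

2.0 × 10²

(5.5 × 10³) × 0.1829 ÷ 5.133 = 195.977011494…
Multiplication/division keeps the fewest significant figures: 5.5 × 10³ → 2 s.f., 0.1829 → 4 s.f., 5.133 → 4 s.f.; limit is 2.
Rounded to 2 significant figures: 2.0 × 10².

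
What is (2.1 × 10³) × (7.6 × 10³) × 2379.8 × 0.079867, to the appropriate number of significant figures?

3.0 × 10⁹

(2.1 × 10³) × (7.6 × 10³) × 2379.8 × 0.079867 = 3.03347708614 × 10^9…
Multiplication/division keeps the fewest significant figures: 2.1 × 10³ → 2 s.f., 7.6 × 10³ → 2 s.f., 2379.8 → 5 s.f., 0.079867 → 5 s.f.; limit is 2.
Rounded to 2 significant figures: 3.0 × 10⁹.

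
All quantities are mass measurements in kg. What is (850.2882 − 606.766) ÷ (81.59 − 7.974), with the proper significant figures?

850.2882 − 606.766 = 243.5222, limited to 3 d.p. → 6 s.f.; 81.59 − 7.974 = 73.616, limited to 2 d.p. → 4 s.f.
Carrying full precision, 243.5222 ÷ 73.616 = 3.30800641165…; keep min(6, 4) = 4 s.f.
Rounded to 4 significant figures: 3.308.

3.308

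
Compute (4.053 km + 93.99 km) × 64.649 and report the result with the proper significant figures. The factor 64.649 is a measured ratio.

6338 km

4.053 km + 93.99 km = 98.043 km; the sum is limited to 2 decimal places (4 s.f.).
Carrying full precision, 98.043 × 64.649 = 6338.381907 km; 64.649 has 5 s.f., so the result keeps min(4, 5) = 4 s.f.
Rounded to 4 significant figures: 6338 km.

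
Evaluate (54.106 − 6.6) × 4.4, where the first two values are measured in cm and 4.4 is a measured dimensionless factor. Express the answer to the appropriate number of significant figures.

2.1 × 10² cm

54.106 cm − 6.6 cm = 47.506 cm; the difference is limited to 1 decimal place (3 s.f.).
Carrying full precision, 47.506 × 4.4 = 209.0264 cm; 4.4 has 2 s.f., so the result keeps min(3, 2) = 2 s.f.
Rounded to 2 significant figures: 2.1 × 10² cm.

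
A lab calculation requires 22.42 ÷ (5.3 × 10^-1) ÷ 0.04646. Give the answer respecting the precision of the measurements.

9.1 × 10^2

22.42 ÷ (5.3 × 10^-1) ÷ 0.04646 = 910.501222395…
Multiplication/division keeps the fewest significant figures: 22.42 → 4 s.f., 5.3 × 10^-1 → 2 s.f., 0.04646 → 4 s.f.; limit is 2.
Rounded to 2 significant figures: 9.1 × 10^2.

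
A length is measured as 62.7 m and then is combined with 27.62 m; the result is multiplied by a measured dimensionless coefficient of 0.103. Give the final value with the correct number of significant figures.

9.30 m

62.7 m + 27.62 m = 90.32 m; the sum is limited to 1 decimal place (3 s.f.).
Carrying full precision, 90.32 × 0.103 = 9.30296 m; 0.103 has 3 s.f., so the result keeps min(3, 3) = 3 s.f.
Rounded to 3 significant figures: 9.30 m.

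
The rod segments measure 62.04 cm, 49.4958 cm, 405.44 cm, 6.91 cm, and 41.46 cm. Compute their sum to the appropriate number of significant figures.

565.35 cm

62.04 cm + 49.4958 cm + 405.44 cm + 6.91 cm + 41.46 cm = 565.3458 cm.
Addition/subtraction keeps the fewest decimal places: 62.04 → 2 decimal places, 49.4958 → 4 decimal places, 405.44 → 2 decimal places, 6.91 → 2 decimal places, 41.46 → 2 decimal places; limit is 2.
Rounded to 2 decimal places: 565.35 cm.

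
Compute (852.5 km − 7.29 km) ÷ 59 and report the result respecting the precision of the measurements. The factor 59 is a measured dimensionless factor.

852.5 km − 7.29 km = 845.21 km; the difference is limited to 1 decimal place (4 s.f.).
Carrying full precision, 845.21 ÷ 59 = 14.3255932203… km; 59 has 2 s.f., so the result keeps min(4, 2) = 2 s.f.
Rounded to 2 significant figures: 14 km.

14 km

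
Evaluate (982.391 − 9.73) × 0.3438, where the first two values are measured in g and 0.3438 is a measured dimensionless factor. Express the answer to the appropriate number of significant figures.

334.4 g

982.391 g − 9.73 g = 972.661 g; the difference is limited to 2 decimal places (5 s.f.).
Carrying full precision, 972.661 × 0.3438 = 334.4008518 g; 0.3438 has 4 s.f., so the result keeps min(5, 4) = 4 s.f.
Rounded to 4 significant figures: 334.4 g.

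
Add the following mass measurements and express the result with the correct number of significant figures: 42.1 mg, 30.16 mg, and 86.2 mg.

158.5 mg

42.1 mg + 30.16 mg + 86.2 mg = 158.46 mg.
Addition/subtraction keeps the fewest decimal places: 42.1 → 1 decimal place, 30.16 → 2 decimal places, 86.2 → 1 decimal place; limit is 1.
Rounded to 1 decimal place: 158.5 mg.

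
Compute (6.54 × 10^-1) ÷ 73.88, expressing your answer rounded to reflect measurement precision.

(6.54 × 10^-1) ÷ 73.88 = 0.00885219274499…
Multiplication/division keeps the fewest significant figures: 6.54 × 10^-1 → 3 s.f., 73.88 → 4 s.f.; limit is 3.
Rounded to 3 significant figures: 0.00885.

0.00885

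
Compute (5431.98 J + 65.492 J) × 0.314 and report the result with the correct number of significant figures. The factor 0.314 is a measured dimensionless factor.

1.73 × 10³ J

5431.98 J + 65.492 J = 5497.472 J; the sum is limited to 2 decimal places (6 s.f.).
Carrying full precision, 5497.472 × 0.314 = 1726.206208 J; 0.314 has 3 s.f., so the result keeps min(6, 3) = 3 s.f.
Rounded to 3 significant figures: 1.73 × 10³ J.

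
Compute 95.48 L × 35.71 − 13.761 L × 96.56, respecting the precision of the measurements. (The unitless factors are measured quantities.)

2081 L

95.48 × 35.71 = 3409.5908 → 3.410 × 10^3 L (4 s.f., last digit at the 10^0 place).
13.761 × 96.56 = 1328.76216 → 1329 L (4 s.f., last digit at the 10^0 place).
Difference: 2080.82864 L; keep the coarser place, 10^0.
Result: 2081 L.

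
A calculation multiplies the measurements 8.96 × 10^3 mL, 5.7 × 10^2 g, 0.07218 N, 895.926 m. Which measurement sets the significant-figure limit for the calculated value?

5.7 × 10^2 g

8.96 × 10^3 mL → 3 s.f.; 5.7 × 10^2 g → 2 s.f.; 0.07218 N → 4 s.f.; 895.926 m → 6 s.f.
The fewest is 2 significant figures, from 5.7 × 10^2 g.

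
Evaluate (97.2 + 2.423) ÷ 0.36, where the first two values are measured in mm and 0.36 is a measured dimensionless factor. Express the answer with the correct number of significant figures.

97.2 mm + 2.423 mm = 99.623 mm; the sum is limited to 1 decimal place (3 s.f.).
Carrying full precision, 99.623 ÷ 0.36 = 276.730555556… mm; 0.36 has 2 s.f., so the result keeps min(3, 2) = 2 s.f.
Rounded to 2 significant figures: 2.8 × 10^2 mm.

2.8 × 10^2 mm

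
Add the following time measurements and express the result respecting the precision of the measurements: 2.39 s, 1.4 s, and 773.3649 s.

777.2 s

2.39 s + 1.4 s + 773.3649 s = 777.1549 s.
Addition/subtraction keeps the fewest decimal places: 2.39 → 2 decimal places, 1.4 → 1 decimal place, 773.3649 → 4 decimal places; limit is 1.
Rounded to 1 decimal place: 777.2 s.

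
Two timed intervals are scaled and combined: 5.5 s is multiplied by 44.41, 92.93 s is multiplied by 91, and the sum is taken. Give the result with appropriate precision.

8.7 × 10³ s

5.5 × 44.41 = 244.255 → 2.4 × 10² s (2 s.f., last digit at the 10^1 place).
92.93 × 91 = 8456.63 → 8.5 × 10³ s (2 s.f., last digit at the 10^2 place).
Sum: 8700.885 s; keep the coarser place, 10^2.
Result: 8.7 × 10³ s.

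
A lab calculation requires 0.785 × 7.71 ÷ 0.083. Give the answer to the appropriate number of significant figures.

0.785 × 7.71 ÷ 0.083 = 72.9198795181…
Multiplication/division keeps the fewest significant figures: 0.785 → 3 s.f., 7.71 → 3 s.f., 0.083 → 2 s.f.; limit is 2.
Rounded to 2 significant figures: 73.

73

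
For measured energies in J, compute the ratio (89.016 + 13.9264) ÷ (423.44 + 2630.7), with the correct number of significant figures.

89.016 + 13.9264 = 102.9424, limited to 3 d.p. → 6 s.f.; 423.44 + 2630.7 = 3054.14, limited to 1 d.p. → 5 s.f.
Carrying full precision, 102.9424 ÷ 3054.14 = 0.0337058550034…; keep min(6, 5) = 5 s.f.
Rounded to 5 significant figures: 0.033706.

0.033706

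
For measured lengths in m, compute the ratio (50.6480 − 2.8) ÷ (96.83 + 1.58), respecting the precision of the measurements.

50.6480 − 2.8 = 47.8480, limited to 1 d.p. → 3 s.f.; 96.83 + 1.58 = 98.41, limited to 2 d.p. → 4 s.f.
Carrying full precision, 47.8480 ÷ 98.41 = 0.48621075094…; keep min(3, 4) = 3 s.f.
Rounded to 3 significant figures: 0.486.

0.486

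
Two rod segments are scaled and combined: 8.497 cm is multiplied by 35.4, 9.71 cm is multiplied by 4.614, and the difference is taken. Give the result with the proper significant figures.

256 cm

8.497 × 35.4 = 300.7938 → 301 cm (3 s.f., last digit at the 10^0 place).
9.71 × 4.614 = 44.80194 → 44.8 cm (3 s.f., last digit at the 10^-1 place).
Difference: 255.99186 cm; keep the coarser place, 10^0.
Result: 256 cm.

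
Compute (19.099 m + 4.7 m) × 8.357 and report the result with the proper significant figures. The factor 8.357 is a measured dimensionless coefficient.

199 m

19.099 m + 4.7 m = 23.799 m; the sum is limited to 1 decimal place (3 s.f.).
Carrying full precision, 23.799 × 8.357 = 198.888243 m; 8.357 has 4 s.f., so the result keeps min(3, 4) = 3 s.f.
Rounded to 3 significant figures: 199 m.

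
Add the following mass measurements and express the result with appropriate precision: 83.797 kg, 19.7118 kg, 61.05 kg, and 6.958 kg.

83.797 kg + 19.7118 kg + 61.05 kg + 6.958 kg = 171.5168 kg.
Addition/subtraction keeps the fewest decimal places: 83.797 → 3 decimal places, 19.7118 → 4 decimal places, 61.05 → 2 decimal places, 6.958 → 3 decimal places; limit is 2.
Rounded to 2 decimal places: 1.7152 × 10^2 kg.

1.7152 × 10^2 kg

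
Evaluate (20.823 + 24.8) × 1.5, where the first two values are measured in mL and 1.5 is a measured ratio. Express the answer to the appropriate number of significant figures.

20.823 mL + 24.8 mL = 45.623 mL; the sum is limited to 1 decimal place (3 s.f.).
Carrying full precision, 45.623 × 1.5 = 68.4345 mL; 1.5 has 2 s.f., so the result keeps min(3, 2) = 2 s.f.
Rounded to 2 significant figures: 68 mL.

68 mL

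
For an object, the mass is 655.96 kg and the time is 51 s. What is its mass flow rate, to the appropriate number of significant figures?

13 kg/s

mass flow rate = 655.96 kg ÷ 51 s = 12.8619607843… kg/s.
655.96 has 5 significant figures; 51 has 2.
Division/multiplication keeps the fewest: 2 significant figures.
Rounded: 13 kg/s.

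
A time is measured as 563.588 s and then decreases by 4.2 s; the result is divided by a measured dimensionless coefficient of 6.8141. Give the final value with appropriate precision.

563.588 s − 4.2 s = 559.388 s; the difference is limited to 1 decimal place (4 s.f.).
Carrying full precision, 559.388 ÷ 6.8141 = 82.0927195081… s; 6.8141 has 5 s.f., so the result keeps min(4, 5) = 4 s.f.
Rounded to 4 significant figures: 82.09 s.

82.09 s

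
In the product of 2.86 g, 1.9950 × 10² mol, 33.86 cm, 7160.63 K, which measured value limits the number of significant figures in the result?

2.86 g

2.86 g → 3 s.f.; 1.9950 × 10² mol → 5 s.f.; 33.86 cm → 4 s.f.; 7160.63 K → 6 s.f.
The fewest is 3 significant figures, from 2.86 g.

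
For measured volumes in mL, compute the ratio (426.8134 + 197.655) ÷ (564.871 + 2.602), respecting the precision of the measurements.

426.8134 + 197.655 = 624.4684, limited to 3 d.p. → 6 s.f.; 564.871 + 2.602 = 567.473, limited to 3 d.p. → 6 s.f.
Carrying full precision, 624.4684 ÷ 567.473 = 1.10043720142…; keep min(6, 6) = 6 s.f.
Rounded to 6 significant figures: 1.10044.

1.10044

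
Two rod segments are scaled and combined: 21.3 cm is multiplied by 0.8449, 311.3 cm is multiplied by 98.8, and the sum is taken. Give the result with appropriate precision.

21.3 × 0.8449 = 17.99637 → 18.0 cm (3 s.f., last digit at the 10^-1 place).
311.3 × 98.8 = 30756.44 → 3.08 × 10^4 cm (3 s.f., last digit at the 10^2 place).
Sum: 30774.43637 cm; keep the coarser place, 10^2.
Result: 3.08 × 10^4 cm.

3.08 × 10^4 cm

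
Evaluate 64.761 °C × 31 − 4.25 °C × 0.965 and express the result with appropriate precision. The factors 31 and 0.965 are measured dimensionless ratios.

64.761 × 31 = 2007.591 → 2.0 × 10^3 °C (2 s.f., last digit at the 10^2 place).
4.25 × 0.965 = 4.10125 → 4.10 °C (3 s.f., last digit at the 10^-2 place).
Difference: 2003.48975 °C; keep the coarser place, 10^2.
Result: 2.0 × 10^3 °C.

2.0 × 10^3 °C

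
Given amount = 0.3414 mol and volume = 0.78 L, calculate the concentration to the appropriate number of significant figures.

0.44 mol/L

concentration = 0.3414 mol ÷ 0.78 L = 0.437692307692… mol/L.
0.3414 has 4 significant figures; 0.78 has 2.
Division/multiplication keeps the fewest: 2 significant figures.
Rounded: 0.44 mol/L.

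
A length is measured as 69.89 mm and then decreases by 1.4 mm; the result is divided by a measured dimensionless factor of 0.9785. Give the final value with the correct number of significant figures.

69.89 mm − 1.4 mm = 68.49 mm; the difference is limited to 1 decimal place (3 s.f.).
Carrying full precision, 68.49 ÷ 0.9785 = 69.994890138… mm; 0.9785 has 4 s.f., so the result keeps min(3, 4) = 3 s.f.
Rounded to 3 significant figures: 70.0 mm.

70.0 mm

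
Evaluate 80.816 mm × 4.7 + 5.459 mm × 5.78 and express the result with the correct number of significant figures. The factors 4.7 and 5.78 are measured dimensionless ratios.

80.816 × 4.7 = 379.8352 → 3.8 × 10² mm (2 s.f., last digit at the 10^1 place).
5.459 × 5.78 = 31.55302 → 31.6 mm (3 s.f., last digit at the 10^-1 place).
Sum: 411.38822 mm; keep the coarser place, 10^1.
Result: 4.1 × 10² mm.

4.1 × 10² mm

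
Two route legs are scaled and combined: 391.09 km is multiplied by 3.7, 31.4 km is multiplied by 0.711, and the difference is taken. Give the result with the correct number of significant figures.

1.4 × 10³ km

391.09 × 3.7 = 1447.033 → 1.4 × 10³ km (2 s.f., last digit at the 10^2 place).
31.4 × 0.711 = 22.3254 → 22.3 km (3 s.f., last digit at the 10^-1 place).
Difference: 1424.7076 km; keep the coarser place, 10^2.
Result: 1.4 × 10³ km.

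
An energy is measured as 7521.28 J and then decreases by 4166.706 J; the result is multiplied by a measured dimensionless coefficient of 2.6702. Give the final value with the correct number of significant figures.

8957.4 J

7521.28 J − 4166.706 J = 3354.574 J; the difference is limited to 2 decimal places (6 s.f.).
Carrying full precision, 3354.574 × 2.6702 = 8957.3834948 J; 2.6702 has 5 s.f., so the result keeps min(6, 5) = 5 s.f.
Rounded to 5 significant figures: 8957.4 J.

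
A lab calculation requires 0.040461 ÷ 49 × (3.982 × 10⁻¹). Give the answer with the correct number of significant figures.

0.040461 ÷ 49 × (3.982 × 10⁻¹) = 0.000328807555102…
Multiplication/division keeps the fewest significant figures: 0.040461 → 5 s.f., 49 → 2 s.f., 3.982 × 10⁻¹ → 4 s.f.; limit is 2.
Rounded to 2 significant figures: 3.3 × 10⁻⁴.

3.3 × 10⁻⁴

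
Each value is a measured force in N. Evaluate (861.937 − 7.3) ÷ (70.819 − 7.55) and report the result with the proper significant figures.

13.51

861.937 − 7.3 = 854.637, limited to 1 d.p. → 4 s.f.; 70.819 − 7.55 = 63.269, limited to 2 d.p. → 4 s.f.
Carrying full precision, 854.637 ÷ 63.269 = 13.5079896948…; keep min(4, 4) = 4 s.f.
Rounded to 4 significant figures: 13.51.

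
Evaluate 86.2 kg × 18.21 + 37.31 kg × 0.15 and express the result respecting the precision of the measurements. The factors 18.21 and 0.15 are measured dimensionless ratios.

86.2 × 18.21 = 1569.702 → 1.57 × 10³ kg (3 s.f., last digit at the 10^1 place).
37.31 × 0.15 = 5.5965 → 5.6 kg (2 s.f., last digit at the 10^-1 place).
Sum: 1575.2985 kg; keep the coarser place, 10^1.
Result: 1.58 × 10³ kg.

1.58 × 10³ kg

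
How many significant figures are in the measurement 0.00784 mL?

3

0.00784: leading zeros are not significant.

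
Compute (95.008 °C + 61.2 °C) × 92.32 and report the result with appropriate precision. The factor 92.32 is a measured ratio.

1.442 × 10^4 °C

95.008 °C + 61.2 °C = 156.208 °C; the sum is limited to 1 decimal place (4 s.f.).
Carrying full precision, 156.208 × 92.32 = 14421.12256 °C; 92.32 has 4 s.f., so the result keeps min(4, 4) = 4 s.f.
Rounded to 4 significant figures: 1.442 × 10^4 °C.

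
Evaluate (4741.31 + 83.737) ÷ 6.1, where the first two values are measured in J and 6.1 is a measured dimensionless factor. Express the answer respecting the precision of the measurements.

7.9 × 10^2 J

4741.31 J + 83.737 J = 4825.047 J; the sum is limited to 2 decimal places (6 s.f.).
Carrying full precision, 4825.047 ÷ 6.1 = 790.991311475… J; 6.1 has 2 s.f., so the result keeps min(6, 2) = 2 s.f.
Rounded to 2 significant figures: 7.9 × 10^2 J.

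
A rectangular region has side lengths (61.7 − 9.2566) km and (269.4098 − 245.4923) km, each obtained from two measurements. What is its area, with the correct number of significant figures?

61.7 − 9.2566 = 52.4434, limited to 1 d.p. → 3 s.f.; 269.4098 − 245.4923 = 23.9175, limited to 4 d.p. → 6 s.f.
Carrying full precision, 52.4434 × 23.9175 = 1254.3150195; keep min(3, 6) = 3 s.f.
Rounded to 3 significant figures: 1.25 × 10³ km².

1.25 × 10³ km²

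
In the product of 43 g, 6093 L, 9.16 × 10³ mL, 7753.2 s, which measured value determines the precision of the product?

43 g

43 g → 2 s.f.; 6093 L → 4 s.f.; 9.16 × 10³ mL → 3 s.f.; 7753.2 s → 5 s.f.
The fewest is 2 significant figures, from 43 g.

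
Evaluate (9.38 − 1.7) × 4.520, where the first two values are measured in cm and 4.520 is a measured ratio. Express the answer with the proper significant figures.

35 cm

9.38 cm − 1.7 cm = 7.68 cm; the difference is limited to 1 decimal place (2 s.f.).
Carrying full precision, 7.68 × 4.520 = 34.7136 cm; 4.520 has 4 s.f., so the result keeps min(2, 4) = 2 s.f.
Rounded to 2 significant figures: 35 cm.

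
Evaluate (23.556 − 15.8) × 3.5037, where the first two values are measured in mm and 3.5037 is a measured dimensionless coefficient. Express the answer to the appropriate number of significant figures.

27 mm

23.556 mm − 15.8 mm = 7.756 mm; the difference is limited to 1 decimal place (2 s.f.).
Carrying full precision, 7.756 × 3.5037 = 27.1746972 mm; 3.5037 has 5 s.f., so the result keeps min(2, 5) = 2 s.f.
Rounded to 2 significant figures: 27 mm.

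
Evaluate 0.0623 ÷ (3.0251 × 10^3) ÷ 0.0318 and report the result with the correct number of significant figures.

6.48 × 10^-4

0.0623 ÷ (3.0251 × 10^3) ÷ 0.0318 = 0.000647621399906…
Multiplication/division keeps the fewest significant figures: 0.0623 → 3 s.f., 3.0251 × 10^3 → 5 s.f., 0.0318 → 3 s.f.; limit is 3.
Rounded to 3 significant figures: 6.48 × 10^-4.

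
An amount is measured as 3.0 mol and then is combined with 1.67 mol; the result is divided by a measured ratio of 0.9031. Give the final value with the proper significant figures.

3.0 mol + 1.67 mol = 4.67 mol; the sum is limited to 1 decimal place (2 s.f.).
Carrying full precision, 4.67 ÷ 0.9031 = 5.17107740007… mol; 0.9031 has 4 s.f., so the result keeps min(2, 4) = 2 s.f.
Rounded to 2 significant figures: 5.2 mol.

5.2 mol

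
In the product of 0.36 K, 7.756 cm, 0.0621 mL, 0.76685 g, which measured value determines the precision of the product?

0.36 K

0.36 K → 2 s.f.; 7.756 cm → 4 s.f.; 0.0621 mL → 3 s.f.; 0.76685 g → 5 s.f.
The fewest is 2 significant figures, from 0.36 K.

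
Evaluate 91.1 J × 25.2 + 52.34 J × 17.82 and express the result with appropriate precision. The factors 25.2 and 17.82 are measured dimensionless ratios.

91.1 × 25.2 = 2295.72 → 2.30 × 10³ J (3 s.f., last digit at the 10^1 place).
52.34 × 17.82 = 932.6988 → 932.7 J (4 s.f., last digit at the 10^-1 place).
Sum: 3228.4188 J; keep the coarser place, 10^1.
Result: 3.23 × 10³ J.

3.23 × 10³ J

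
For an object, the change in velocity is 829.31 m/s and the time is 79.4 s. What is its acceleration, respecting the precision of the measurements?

10.4 m/s²

acceleration = 829.31 m/s ÷ 79.4 s = 10.4447103275… m/s².
829.31 has 5 significant figures; 79.4 has 3.
Division/multiplication keeps the fewest: 3 significant figures.
Rounded: 10.4 m/s².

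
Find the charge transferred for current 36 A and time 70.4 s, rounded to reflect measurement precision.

charge transferred = 36 A × 70.4 s = 2534.4 C.
36 has 2 significant figures; 70.4 has 3.
Division/multiplication keeps the fewest: 2 significant figures.
Rounded: 2.5 × 10³ C.

2.5 × 10³ C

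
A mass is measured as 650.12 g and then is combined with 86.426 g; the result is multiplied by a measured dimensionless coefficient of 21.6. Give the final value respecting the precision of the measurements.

650.12 g + 86.426 g = 736.546 g; the sum is limited to 2 decimal places (5 s.f.).
Carrying full precision, 736.546 × 21.6 = 15909.3936 g; 21.6 has 3 s.f., so the result keeps min(5, 3) = 3 s.f.
Rounded to 3 significant figures: 1.59 × 10^4 g.

1.59 × 10^4 g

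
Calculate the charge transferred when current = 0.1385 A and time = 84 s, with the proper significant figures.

12 C

charge transferred = 0.1385 A × 84 s = 11.634 C.
0.1385 has 4 significant figures; 84 has 2.
Division/multiplication keeps the fewest: 2 significant figures.
Rounded: 12 C.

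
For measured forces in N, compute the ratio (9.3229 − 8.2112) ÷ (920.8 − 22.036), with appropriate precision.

9.3229 − 8.2112 = 1.1117, limited to 4 d.p. → 5 s.f.; 920.8 − 22.036 = 898.764, limited to 1 d.p. → 4 s.f.
Carrying full precision, 1.1117 ÷ 898.764 = 0.00123692092696…; keep min(5, 4) = 4 s.f.
Rounded to 4 significant figures: 0.001237.

0.001237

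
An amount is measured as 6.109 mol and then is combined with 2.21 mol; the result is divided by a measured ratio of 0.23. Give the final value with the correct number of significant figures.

6.109 mol + 2.21 mol = 8.319 mol; the sum is limited to 2 decimal places (3 s.f.).
Carrying full precision, 8.319 ÷ 0.23 = 36.1695652174… mol; 0.23 has 2 s.f., so the result keeps min(3, 2) = 2 s.f.
Rounded to 2 significant figures: 36 mol.

36 mol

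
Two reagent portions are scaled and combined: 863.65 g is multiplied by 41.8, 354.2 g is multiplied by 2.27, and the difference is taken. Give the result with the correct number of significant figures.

863.65 × 41.8 = 36100.57 → 3.61 × 10⁴ g (3 s.f., last digit at the 10^2 place).
354.2 × 2.27 = 804.034 → 804 g (3 s.f., last digit at the 10^0 place).
Difference: 35296.536 g; keep the coarser place, 10^2.
Result: 3.53 × 10⁴ g.

3.53 × 10⁴ g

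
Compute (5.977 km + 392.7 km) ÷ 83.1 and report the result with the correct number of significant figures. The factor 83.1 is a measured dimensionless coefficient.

4.80 km

5.977 km + 392.7 km = 398.677 km; the sum is limited to 1 decimal place (4 s.f.).
Carrying full precision, 398.677 ÷ 83.1 = 4.79755716005… km; 83.1 has 3 s.f., so the result keeps min(4, 3) = 3 s.f.
Rounded to 3 significant figures: 4.80 km.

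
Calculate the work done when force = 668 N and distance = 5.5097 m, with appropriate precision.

work done = 668 N × 5.5097 m = 3680.4796 J.
668 has 3 significant figures; 5.5097 has 5.
Division/multiplication keeps the fewest: 3 significant figures.
Rounded: 3.68 × 10^3 J.

3.68 × 10^3 J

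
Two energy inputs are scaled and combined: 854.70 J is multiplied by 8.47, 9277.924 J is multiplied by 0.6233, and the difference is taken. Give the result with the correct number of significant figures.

854.70 × 8.47 = 7239.309 → 7.24 × 10³ J (3 s.f., last digit at the 10^1 place).
9277.924 × 0.6233 = 5782.9300292 → 5783 J (4 s.f., last digit at the 10^0 place).
Difference: 1456.3789708 J; keep the coarser place, 10^1.
Result: 1.46 × 10³ J.

1.46 × 10³ J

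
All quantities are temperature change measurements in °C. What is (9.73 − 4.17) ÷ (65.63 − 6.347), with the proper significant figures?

0.0938

9.73 − 4.17 = 5.56, limited to 2 d.p. → 3 s.f.; 65.63 − 6.347 = 59.283, limited to 2 d.p. → 4 s.f.
Carrying full precision, 5.56 ÷ 59.283 = 0.0937874264123…; keep min(3, 4) = 3 s.f.
Rounded to 3 significant figures: 0.0938.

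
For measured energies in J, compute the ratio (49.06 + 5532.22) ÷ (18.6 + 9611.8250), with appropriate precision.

49.06 + 5532.22 = 5581.28, limited to 2 d.p. → 6 s.f.; 18.6 + 9611.8250 = 9630.4250, limited to 1 d.p. → 5 s.f.
Carrying full precision, 5581.28 ÷ 9630.4250 = 0.579546593219…; keep min(6, 5) = 5 s.f.
Rounded to 5 significant figures: 0.57955.

0.57955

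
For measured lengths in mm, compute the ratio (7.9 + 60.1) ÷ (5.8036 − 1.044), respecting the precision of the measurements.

14.3

7.9 + 60.1 = 68.0, limited to 1 d.p. → 3 s.f.; 5.8036 − 1.044 = 4.7596, limited to 3 d.p. → 4 s.f.
Carrying full precision, 68.0 ÷ 4.7596 = 14.2869148668…; keep min(3, 4) = 3 s.f.
Rounded to 3 significant figures: 14.3.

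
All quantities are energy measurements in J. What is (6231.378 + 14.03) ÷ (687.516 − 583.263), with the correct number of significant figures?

6231.378 + 14.03 = 6245.408, limited to 2 d.p. → 6 s.f.; 687.516 − 583.263 = 104.253, limited to 3 d.p. → 6 s.f.
Carrying full precision, 6245.408 ÷ 104.253 = 59.9062664863…; keep min(6, 6) = 6 s.f.
Rounded to 6 significant figures: 59.9063.

59.9063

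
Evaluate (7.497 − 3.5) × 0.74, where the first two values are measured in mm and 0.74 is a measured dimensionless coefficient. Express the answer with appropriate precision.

3.0 mm

7.497 mm − 3.5 mm = 3.997 mm; the difference is limited to 1 decimal place (2 s.f.).
Carrying full precision, 3.997 × 0.74 = 2.95778 mm; 0.74 has 2 s.f., so the result keeps min(2, 2) = 2 s.f.
Rounded to 2 significant figures: 3.0 mm.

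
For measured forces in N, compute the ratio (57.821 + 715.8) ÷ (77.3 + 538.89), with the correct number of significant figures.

1.255

57.821 + 715.8 = 773.621, limited to 1 d.p. → 4 s.f.; 77.3 + 538.89 = 616.19, limited to 1 d.p. → 4 s.f.
Carrying full precision, 773.621 ÷ 616.19 = 1.25549100115…; keep min(4, 4) = 4 s.f.
Rounded to 4 significant figures: 1.255.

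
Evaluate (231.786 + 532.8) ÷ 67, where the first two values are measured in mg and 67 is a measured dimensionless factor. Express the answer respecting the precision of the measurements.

231.786 mg + 532.8 mg = 764.586 mg; the sum is limited to 1 decimal place (4 s.f.).
Carrying full precision, 764.586 ÷ 67 = 11.4117313433… mg; 67 has 2 s.f., so the result keeps min(4, 2) = 2 s.f.
Rounded to 2 significant figures: 11 mg.

11 mg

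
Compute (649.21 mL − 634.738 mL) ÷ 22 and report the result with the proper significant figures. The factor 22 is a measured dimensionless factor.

6.6 × 10^-1 mL

649.21 mL − 634.738 mL = 14.472 mL; the difference is limited to 2 decimal places (4 s.f.).
Carrying full precision, 14.472 ÷ 22 = 0.657818181818… mL; 22 has 2 s.f., so the result keeps min(4, 2) = 2 s.f.
Rounded to 2 significant figures: 6.6 × 10^-1 mL.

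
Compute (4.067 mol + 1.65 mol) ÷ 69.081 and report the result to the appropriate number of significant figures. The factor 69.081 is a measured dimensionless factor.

0.0828 mol

4.067 mol + 1.65 mol = 5.717 mol; the sum is limited to 2 decimal places (3 s.f.).
Carrying full precision, 5.717 ÷ 69.081 = 0.0827579218598… mol; 69.081 has 5 s.f., so the result keeps min(3, 5) = 3 s.f.
Rounded to 3 significant figures: 0.0828 mol.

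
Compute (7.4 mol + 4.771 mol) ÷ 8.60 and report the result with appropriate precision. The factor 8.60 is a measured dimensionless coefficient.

1.42 mol

7.4 mol + 4.771 mol = 12.171 mol; the sum is limited to 1 decimal place (3 s.f.).
Carrying full precision, 12.171 ÷ 8.60 = 1.41523255814… mol; 8.60 has 3 s.f., so the result keeps min(3, 3) = 3 s.f.
Rounded to 3 significant figures: 1.42 mol.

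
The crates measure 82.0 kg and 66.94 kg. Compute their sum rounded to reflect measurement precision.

148.9 kg

82.0 kg + 66.94 kg = 148.94 kg.
Addition/subtraction keeps the fewest decimal places: 82.0 → 1 decimal place, 66.94 → 2 decimal places; limit is 1.
Rounded to 1 decimal place: 148.9 kg.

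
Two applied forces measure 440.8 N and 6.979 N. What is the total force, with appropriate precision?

447.8 N

440.8 N + 6.979 N = 447.779 N.
Addition/subtraction keeps the fewest decimal places: 440.8 → 1 decimal place, 6.979 → 3 decimal places; limit is 1.
Rounded to 1 decimal place: 447.8 N.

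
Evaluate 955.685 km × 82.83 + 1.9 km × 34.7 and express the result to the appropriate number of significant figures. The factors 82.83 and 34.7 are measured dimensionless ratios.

7.923 × 10⁴ km

955.685 × 82.83 = 79159.38855 → 7.916 × 10⁴ km (4 s.f., last digit at the 10^1 place).
1.9 × 34.7 = 65.93 → 66 km (2 s.f., last digit at the 10^0 place).
Sum: 79225.31855 km; keep the coarser place, 10^1.
Result: 7.923 × 10⁴ km.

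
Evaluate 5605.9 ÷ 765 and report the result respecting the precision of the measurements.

7.33

5605.9 ÷ 765 = 7.32797385621…
Multiplication/division keeps the fewest significant figures: 5605.9 → 5 s.f., 765 → 3 s.f.; limit is 3.
Rounded to 3 significant figures: 7.33.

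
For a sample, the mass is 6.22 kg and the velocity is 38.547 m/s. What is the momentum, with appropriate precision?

momentum = 6.22 kg × 38.547 m/s = 239.76234 kg·m/s.
6.22 has 3 significant figures; 38.547 has 5.
Division/multiplication keeps the fewest: 3 significant figures.
Rounded: 2.40 × 10² kg·m/s.

2.40 × 10² kg·m/s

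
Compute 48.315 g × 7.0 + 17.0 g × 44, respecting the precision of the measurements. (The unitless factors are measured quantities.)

48.315 × 7.0 = 338.205 → 3.4 × 10² g (2 s.f., last digit at the 10^1 place).
17.0 × 44 = 748 → 7.5 × 10² g (2 s.f., last digit at the 10^1 place).
Sum: 1086.205 g; keep the coarser place, 10^1.
Result: 1.09 × 10³ g.

1.09 × 10³ g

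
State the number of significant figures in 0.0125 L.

0.0125: leading zeros are not significant.

3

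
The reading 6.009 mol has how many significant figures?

6.009: zeros between nonzero digits are significant.

4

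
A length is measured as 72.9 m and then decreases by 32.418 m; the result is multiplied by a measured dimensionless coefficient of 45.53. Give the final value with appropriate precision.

1.84 × 10^3 m

72.9 m − 32.418 m = 40.482 m; the difference is limited to 1 decimal place (3 s.f.).
Carrying full precision, 40.482 × 45.53 = 1843.14546 m; 45.53 has 4 s.f., so the result keeps min(3, 4) = 3 s.f.
Rounded to 3 significant figures: 1.84 × 10^3 m.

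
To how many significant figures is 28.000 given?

5

28.000: trailing zeros after a decimal point are significant.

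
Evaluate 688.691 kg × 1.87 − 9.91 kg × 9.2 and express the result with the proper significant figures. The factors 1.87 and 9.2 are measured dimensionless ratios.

688.691 × 1.87 = 1287.85217 → 1.29 × 10^3 kg (3 s.f., last digit at the 10^1 place).
9.91 × 9.2 = 91.172 → 91 kg (2 s.f., last digit at the 10^0 place).
Difference: 1196.68017 kg; keep the coarser place, 10^1.
Result: 1.20 × 10^3 kg.

1.20 × 10^3 kg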